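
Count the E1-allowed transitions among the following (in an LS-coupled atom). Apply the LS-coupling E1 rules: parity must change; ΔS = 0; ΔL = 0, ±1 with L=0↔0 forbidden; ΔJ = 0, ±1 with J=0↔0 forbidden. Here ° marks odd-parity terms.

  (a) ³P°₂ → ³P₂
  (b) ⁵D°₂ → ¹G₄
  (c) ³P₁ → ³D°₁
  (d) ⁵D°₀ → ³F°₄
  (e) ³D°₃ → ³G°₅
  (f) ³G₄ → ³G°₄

(a) allowed
(b) forbidden (ΔS, ΔL, ΔJ fail)
(c) allowed
(d) forbidden (parity, ΔS, ΔJ fail)
(e) forbidden (parity, ΔL, ΔJ fail)
(f) allowed
Total allowed: 3 of 6.

3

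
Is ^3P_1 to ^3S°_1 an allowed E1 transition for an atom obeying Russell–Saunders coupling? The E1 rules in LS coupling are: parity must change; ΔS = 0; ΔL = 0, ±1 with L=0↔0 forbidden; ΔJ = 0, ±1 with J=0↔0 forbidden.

allowed

Initial level: S=1, L=1, J=1, parity even. Final level: S=1, L=0, J=1, parity odd.
Parity must change: even → odd — ok.
ΔS = 0: S: 1 → 1 — ok.
ΔL = 0, ±1 (not L=0↔0): L: 1 → 0, ΔL = -1 — ok.
ΔJ = 0, ±1 (not J=0↔0): J: 1 → 1, ΔJ = +0 — ok.
All four E1 rules are satisfied.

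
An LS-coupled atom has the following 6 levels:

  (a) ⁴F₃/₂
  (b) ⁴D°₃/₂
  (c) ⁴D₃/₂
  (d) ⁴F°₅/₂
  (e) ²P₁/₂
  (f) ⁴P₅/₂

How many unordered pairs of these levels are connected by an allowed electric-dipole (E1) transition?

5

(a)–(b): allowed.
(a)–(c): forbidden (parity).
(a)–(d): allowed.
(a)–(e): forbidden (parity, ΔS, ΔL).
(a)–(f): forbidden (parity, ΔL).
(b)–(c): allowed.
(b)–(d): forbidden (parity).
(b)–(e): forbidden (ΔS).
(b)–(f): allowed.
(c)–(d): allowed.
(c)–(e): forbidden (parity, ΔS).
(c)–(f): forbidden (parity).
(d)–(e): forbidden (ΔS, ΔL, ΔJ).
(d)–(f): forbidden (ΔL).
(e)–(f): forbidden (parity, ΔS, ΔJ).
Allowed pairs: 5 of 15.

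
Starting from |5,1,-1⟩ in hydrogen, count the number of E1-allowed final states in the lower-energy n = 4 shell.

E1 requires Δl = ±1, so l_f ∈ {0, 2}; with 0 ≤ l_f ≤ n_f−1 = 3, the allowed l_f values are {0, 2}.
For l_f = 0: m_f ∈ {m_i−1, m_i, m_i+1} ∩ [−0, 0] = {0} → 1 state.
For l_f = 2: m_f ∈ {m_i−1, m_i, m_i+1} ∩ [−2, 2] = {-2, -1, 0} → 3 states.
Total: 4.

4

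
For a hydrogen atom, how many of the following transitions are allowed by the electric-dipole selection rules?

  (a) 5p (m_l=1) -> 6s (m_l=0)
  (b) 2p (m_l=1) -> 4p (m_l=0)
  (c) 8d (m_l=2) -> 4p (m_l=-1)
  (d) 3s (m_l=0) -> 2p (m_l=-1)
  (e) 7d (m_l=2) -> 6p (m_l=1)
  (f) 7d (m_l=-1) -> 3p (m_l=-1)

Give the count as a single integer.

(a) allowed
(b) forbidden — Δl = +0 (E1 requires Δl = ±1)
(c) forbidden — Δm_l = -3 (E1 requires Δm_l = 0, ±1)
(d) allowed
(e) allowed
(f) allowed
Total allowed: 4 of 6.

4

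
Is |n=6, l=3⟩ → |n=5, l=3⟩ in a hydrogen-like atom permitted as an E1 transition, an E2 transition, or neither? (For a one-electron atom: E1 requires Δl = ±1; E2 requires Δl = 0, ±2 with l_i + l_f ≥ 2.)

E2

Δl = 3 − 3 = +0; l_i + l_f = 6.
E1 (Δl = ±1): not satisfied.
E2 (Δl = 0,±2, l_i+l_f ≥ 2): satisfied.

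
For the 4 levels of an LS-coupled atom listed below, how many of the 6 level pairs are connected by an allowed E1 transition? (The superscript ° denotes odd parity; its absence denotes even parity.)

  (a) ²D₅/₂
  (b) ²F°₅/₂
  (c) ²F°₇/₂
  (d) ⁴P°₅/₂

2

(a)–(b): allowed.
(a)–(c): allowed.
(a)–(d): forbidden (ΔS).
(b)–(c): forbidden (parity).
(b)–(d): forbidden (parity, ΔS, ΔL).
(c)–(d): forbidden (parity, ΔS, ΔL).
Allowed pairs: 2 of 6.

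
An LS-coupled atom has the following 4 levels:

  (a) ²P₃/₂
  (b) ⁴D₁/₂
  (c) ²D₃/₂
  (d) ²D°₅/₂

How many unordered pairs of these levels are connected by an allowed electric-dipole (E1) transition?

(a)–(b): forbidden (parity, ΔS).
(a)–(c): forbidden (parity).
(a)–(d): allowed.
(b)–(c): forbidden (parity, ΔS).
(b)–(d): forbidden (ΔS, ΔJ).
(c)–(d): allowed.
Allowed pairs: 2 of 6.

2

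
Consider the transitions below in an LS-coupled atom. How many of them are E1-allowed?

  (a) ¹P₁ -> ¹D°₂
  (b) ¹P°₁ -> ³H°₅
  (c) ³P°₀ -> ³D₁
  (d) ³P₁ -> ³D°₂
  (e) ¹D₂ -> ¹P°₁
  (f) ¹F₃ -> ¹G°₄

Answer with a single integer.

(a) allowed
(b) forbidden (parity, ΔS, ΔL, ΔJ fail)
(c) allowed
(d) allowed
(e) allowed
(f) allowed
Total allowed: 5 of 6.

5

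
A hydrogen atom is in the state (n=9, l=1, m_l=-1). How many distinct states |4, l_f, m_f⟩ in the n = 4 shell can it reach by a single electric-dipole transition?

4

E1 requires Δl = ±1, so l_f ∈ {0, 2}; with 0 ≤ l_f ≤ n_f−1 = 3, the allowed l_f values are {0, 2}.
For l_f = 0: m_f ∈ {m_i−1, m_i, m_i+1} ∩ [−0, 0] = {0} → 1 state.
For l_f = 2: m_f ∈ {m_i−1, m_i, m_i+1} ∩ [−2, 2] = {-2, -1, 0} → 3 states.
Total: 4.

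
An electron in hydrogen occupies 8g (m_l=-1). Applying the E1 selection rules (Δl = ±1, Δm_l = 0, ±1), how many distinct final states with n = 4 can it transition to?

3

E1 requires Δl = ±1, so l_f ∈ {3, 5}; with 0 ≤ l_f ≤ n_f−1 = 3, the allowed l_f values are {3}.
For l_f = 3: m_f ∈ {m_i−1, m_i, m_i+1} ∩ [−3, 3] = {-2, -1, 0} → 3 states.
Total: 3.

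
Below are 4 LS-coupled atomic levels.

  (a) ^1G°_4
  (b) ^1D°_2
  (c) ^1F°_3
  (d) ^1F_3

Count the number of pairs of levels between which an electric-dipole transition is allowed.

3

(a)–(b): forbidden (parity, ΔL, ΔJ).
(a)–(c): forbidden (parity).
(a)–(d): allowed.
(b)–(c): forbidden (parity).
(b)–(d): allowed.
(c)–(d): allowed.
Allowed pairs: 3 of 6.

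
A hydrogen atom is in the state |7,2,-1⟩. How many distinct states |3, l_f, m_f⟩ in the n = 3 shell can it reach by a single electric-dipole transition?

2

E1 requires Δl = ±1, so l_f ∈ {1, 3}; with 0 ≤ l_f ≤ n_f−1 = 2, the allowed l_f values are {1}.
For l_f = 1: m_f ∈ {m_i−1, m_i, m_i+1} ∩ [−1, 1] = {-1, 0} → 2 states.
Total: 2.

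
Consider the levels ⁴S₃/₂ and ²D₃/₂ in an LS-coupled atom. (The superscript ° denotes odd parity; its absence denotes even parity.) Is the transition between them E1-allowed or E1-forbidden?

forbidden

Initial level: S=3/2, L=0, J=3/2, parity even. Final level: S=1/2, L=2, J=3/2, parity even.
ΔS = 0: S: 3/2 → 1/2 — fails.
Parity must change: even → even — fails.
ΔJ = 0, ±1 (not J=0↔0): J: 3/2 → 3/2, ΔJ = +0 — ok.
ΔL = 0, ±1 (not L=0↔0): L: 0 → 2, ΔL = +2 — fails.
Rule(s) violated: parity, ΔS, ΔL.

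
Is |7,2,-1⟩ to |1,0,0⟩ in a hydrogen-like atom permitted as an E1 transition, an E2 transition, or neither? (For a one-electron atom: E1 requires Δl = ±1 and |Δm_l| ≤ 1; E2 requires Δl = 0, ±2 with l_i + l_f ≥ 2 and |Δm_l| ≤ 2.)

Δl = 0 − 2 = -2; l_i + l_f = 2.
Δm_l = +1.
E1 (Δl = ±1, |Δm_l| ≤ 1): not satisfied.
E2 (Δl = 0,±2, l_i+l_f ≥ 2, |Δm_l| ≤ 2): satisfied.

E2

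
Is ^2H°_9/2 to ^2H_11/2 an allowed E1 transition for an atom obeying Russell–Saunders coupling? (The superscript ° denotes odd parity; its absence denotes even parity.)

Reading off the term symbols: S 1/2→1/2, L 5→5, J 9/2→11/2, parity odd→even.
Parity must change: odd → even — ✓.
ΔS = 0: S: 1/2 → 1/2 — ✓.
ΔL = 0, ±1 (not L=0↔0): L: 5 → 5, ΔL = +0 — ✓.
ΔJ = 0, ±1 (not J=0↔0): J: 9/2 → 11/2, ΔJ = +1 — ✓.
All four E1 rules are satisfied.

allowed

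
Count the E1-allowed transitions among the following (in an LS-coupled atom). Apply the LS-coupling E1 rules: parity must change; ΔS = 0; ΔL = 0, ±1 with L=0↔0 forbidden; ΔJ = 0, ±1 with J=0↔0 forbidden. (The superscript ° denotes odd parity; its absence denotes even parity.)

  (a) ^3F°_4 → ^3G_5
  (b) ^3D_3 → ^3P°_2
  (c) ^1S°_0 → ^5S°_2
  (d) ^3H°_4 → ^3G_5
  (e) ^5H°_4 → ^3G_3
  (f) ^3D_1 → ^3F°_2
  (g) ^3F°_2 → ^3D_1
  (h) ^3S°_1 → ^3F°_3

(a) allowed
(b) allowed
(c) forbidden (parity, ΔS, ΔL, ΔJ fail)
(d) allowed
(e) forbidden (ΔS fails)
(f) allowed
(g) allowed
(h) forbidden (parity, ΔL, ΔJ fail)
Total allowed: 5 of 8.

5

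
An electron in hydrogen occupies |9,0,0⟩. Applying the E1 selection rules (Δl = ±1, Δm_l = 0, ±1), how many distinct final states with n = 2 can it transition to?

E1 requires Δl = ±1, so l_f ∈ {-1, 1}; with 0 ≤ l_f ≤ n_f−1 = 1, the allowed l_f values are {1}.
For l_f = 1: m_f ∈ {m_i−1, m_i, m_i+1} ∩ [−1, 1] = {-1, 0, 1} → 3 states.
Total: 3.

3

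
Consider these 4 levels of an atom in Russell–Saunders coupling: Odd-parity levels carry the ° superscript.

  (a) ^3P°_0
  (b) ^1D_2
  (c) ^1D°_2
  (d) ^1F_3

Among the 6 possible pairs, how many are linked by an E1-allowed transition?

2

(a)–(b): forbidden (ΔS, ΔJ).
(a)–(c): forbidden (parity, ΔS, ΔJ).
(a)–(d): forbidden (ΔS, ΔL, ΔJ).
(b)–(c): allowed.
(b)–(d): forbidden (parity).
(c)–(d): allowed.
Allowed pairs: 2 of 6.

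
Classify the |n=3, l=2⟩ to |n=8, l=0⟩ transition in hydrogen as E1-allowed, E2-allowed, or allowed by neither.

Δl = 0 − 2 = -2; l_i + l_f = 2.
E1 (Δl = ±1): not satisfied.
E2 (Δl = 0,±2, l_i+l_f ≥ 2): satisfied.

E2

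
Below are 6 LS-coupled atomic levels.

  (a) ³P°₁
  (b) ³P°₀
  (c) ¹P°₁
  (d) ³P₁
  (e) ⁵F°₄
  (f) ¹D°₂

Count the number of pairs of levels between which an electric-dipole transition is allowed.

(a)–(b): forbidden (parity).
(a)–(c): forbidden (parity, ΔS).
(a)–(d): allowed.
(a)–(e): forbidden (parity, ΔS, ΔL, ΔJ).
(a)–(f): forbidden (parity, ΔS).
(b)–(c): forbidden (parity, ΔS).
(b)–(d): allowed.
(b)–(e): forbidden (parity, ΔS, ΔL, ΔJ).
(b)–(f): forbidden (parity, ΔS, ΔJ).
(c)–(d): forbidden (ΔS).
(c)–(e): forbidden (parity, ΔS, ΔL, ΔJ).
(c)–(f): forbidden (parity).
(d)–(e): forbidden (ΔS, ΔL, ΔJ).
(d)–(f): forbidden (ΔS).
(e)–(f): forbidden (parity, ΔS, ΔJ).
Allowed pairs: 2 of 15.

2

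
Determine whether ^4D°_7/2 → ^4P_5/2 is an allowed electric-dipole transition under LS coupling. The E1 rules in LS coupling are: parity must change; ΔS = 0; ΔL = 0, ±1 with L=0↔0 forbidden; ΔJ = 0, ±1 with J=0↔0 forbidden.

allowed

Initial level: S=3/2, L=2, J=7/2, parity odd. Final level: S=3/2, L=1, J=5/2, parity even.
Parity must change: odd → even — passes.
ΔS = 0: S: 3/2 → 3/2 — passes.
ΔL = 0, ±1 (not L=0↔0): L: 2 → 1, ΔL = -1 — passes.
ΔJ = 0, ±1 (not J=0↔0): J: 7/2 → 5/2, ΔJ = -1 — passes.
All four E1 rules are satisfied.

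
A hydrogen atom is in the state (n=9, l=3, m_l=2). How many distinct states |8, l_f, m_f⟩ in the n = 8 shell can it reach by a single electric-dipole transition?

E1 requires Δl = ±1, so l_f ∈ {2, 4}; with 0 ≤ l_f ≤ n_f−1 = 7, the allowed l_f values are {2, 4}.
For l_f = 2: m_f ∈ {m_i−1, m_i, m_i+1} ∩ [−2, 2] = {1, 2} → 2 states.
For l_f = 4: m_f ∈ {m_i−1, m_i, m_i+1} ∩ [−4, 4] = {1, 2, 3} → 3 states.
Total: 5.

5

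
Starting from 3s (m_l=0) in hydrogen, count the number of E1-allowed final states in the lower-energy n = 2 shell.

E1 requires Δl = ±1, so l_f ∈ {-1, 1}; with 0 ≤ l_f ≤ n_f−1 = 1, the allowed l_f values are {1}.
For l_f = 1: m_f ∈ {m_i−1, m_i, m_i+1} ∩ [−1, 1] = {-1, 0, 1} → 3 states.
Total: 3.

3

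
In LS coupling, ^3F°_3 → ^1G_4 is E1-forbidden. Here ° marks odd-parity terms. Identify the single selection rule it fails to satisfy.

Reading off the term symbols: S 1→0, L 3→4, J 3→4, parity odd→even.
ΔL = 0, ±1 (not L=0↔0): L: 3 → 4, ΔL = +1 — passes.
ΔS = 0: S: 1 → 0 — fails.
ΔJ = 0, ±1 (not J=0↔0): J: 3 → 4, ΔJ = +1 — passes.
Parity must change: odd → even — passes.

the ΔS = 0 rule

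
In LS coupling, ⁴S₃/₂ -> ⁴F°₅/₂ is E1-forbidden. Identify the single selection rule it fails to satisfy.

Parity must change: even → odd — passes.
ΔS = 0: S: 3/2 → 3/2 — passes.
ΔL = 0, ±1 (not L=0↔0): L: 0 → 3, ΔL = +3 — fails.
ΔJ = 0, ±1 (not J=0↔0): J: 3/2 → 5/2, ΔJ = +1 — passes.

the ΔL = 0, ±1 rule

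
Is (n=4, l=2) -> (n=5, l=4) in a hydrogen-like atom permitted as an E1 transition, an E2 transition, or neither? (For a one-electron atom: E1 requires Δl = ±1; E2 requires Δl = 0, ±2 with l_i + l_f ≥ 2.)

Δl = 4 − 2 = +2; l_i + l_f = 6.
E1 (Δl = ±1): not satisfied.
E2 (Δl = 0,±2, l_i+l_f ≥ 2): satisfied.

E2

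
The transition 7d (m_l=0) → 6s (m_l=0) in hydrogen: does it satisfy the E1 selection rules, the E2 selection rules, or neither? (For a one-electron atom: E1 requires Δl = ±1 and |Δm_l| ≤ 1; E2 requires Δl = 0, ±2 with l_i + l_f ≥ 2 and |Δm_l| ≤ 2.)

E2

Δl = 0 − 2 = -2; l_i + l_f = 2.
Δm_l = +0.
E1 (Δl = ±1, |Δm_l| ≤ 1): not satisfied.
E2 (Δl = 0,±2, l_i+l_f ≥ 2, |Δm_l| ≤ 2): satisfied.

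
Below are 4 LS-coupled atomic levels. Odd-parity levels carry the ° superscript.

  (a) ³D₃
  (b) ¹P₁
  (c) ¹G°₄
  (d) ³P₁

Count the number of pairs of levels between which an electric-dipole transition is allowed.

(a)–(b): forbidden (parity, ΔS, ΔJ).
(a)–(c): forbidden (ΔS, ΔL).
(a)–(d): forbidden (parity, ΔJ).
(b)–(c): forbidden (ΔL, ΔJ).
(b)–(d): forbidden (parity, ΔS).
(c)–(d): forbidden (ΔS, ΔL, ΔJ).
Allowed pairs: 0 of 6.

0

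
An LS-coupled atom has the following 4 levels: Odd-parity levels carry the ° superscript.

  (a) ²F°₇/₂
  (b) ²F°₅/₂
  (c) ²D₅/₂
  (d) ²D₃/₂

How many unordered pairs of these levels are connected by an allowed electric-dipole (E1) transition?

(a)–(b): forbidden (parity).
(a)–(c): allowed.
(a)–(d): forbidden (ΔJ).
(b)–(c): allowed.
(b)–(d): allowed.
(c)–(d): forbidden (parity).
Allowed pairs: 3 of 6.

3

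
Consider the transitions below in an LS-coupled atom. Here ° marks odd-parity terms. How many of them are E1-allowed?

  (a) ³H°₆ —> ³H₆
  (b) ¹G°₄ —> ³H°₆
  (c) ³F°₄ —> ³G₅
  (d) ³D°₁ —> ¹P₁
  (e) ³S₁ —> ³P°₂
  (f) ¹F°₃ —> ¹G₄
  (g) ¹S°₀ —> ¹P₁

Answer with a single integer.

5

(a) allowed
(b) forbidden (parity, ΔS, ΔJ fail)
(c) allowed
(d) forbidden (ΔS fails)
(e) allowed
(f) allowed
(g) allowed
Total allowed: 5 of 7.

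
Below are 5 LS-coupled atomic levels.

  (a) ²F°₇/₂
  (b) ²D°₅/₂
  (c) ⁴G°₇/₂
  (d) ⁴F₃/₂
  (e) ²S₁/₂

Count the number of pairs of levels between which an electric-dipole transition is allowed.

(a)–(b): forbidden (parity).
(a)–(c): forbidden (parity, ΔS).
(a)–(d): forbidden (ΔS, ΔJ).
(a)–(e): forbidden (ΔL, ΔJ).
(b)–(c): forbidden (parity, ΔS, ΔL).
(b)–(d): forbidden (ΔS).
(b)–(e): forbidden (ΔL, ΔJ).
(c)–(d): forbidden (ΔJ).
(c)–(e): forbidden (ΔS, ΔL, ΔJ).
(d)–(e): forbidden (parity, ΔS, ΔL).
Allowed pairs: 0 of 10.

0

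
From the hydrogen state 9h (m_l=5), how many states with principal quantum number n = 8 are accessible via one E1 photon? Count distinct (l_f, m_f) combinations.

4

E1 requires Δl = ±1, so l_f ∈ {4, 6}; with 0 ≤ l_f ≤ n_f−1 = 7, the allowed l_f values are {4, 6}.
For l_f = 4: m_f ∈ {m_i−1, m_i, m_i+1} ∩ [−4, 4] = {4} → 1 state.
For l_f = 6: m_f ∈ {m_i−1, m_i, m_i+1} ∩ [−6, 6] = {4, 5, 6} → 3 states.
Total: 4.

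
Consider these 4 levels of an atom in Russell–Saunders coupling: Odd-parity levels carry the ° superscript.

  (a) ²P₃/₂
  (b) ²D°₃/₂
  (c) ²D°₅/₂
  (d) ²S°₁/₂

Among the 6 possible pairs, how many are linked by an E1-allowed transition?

3

(a)–(b): allowed.
(a)–(c): allowed.
(a)–(d): allowed.
(b)–(c): forbidden (parity).
(b)–(d): forbidden (parity, ΔL).
(c)–(d): forbidden (parity, ΔL, ΔJ).
Allowed pairs: 3 of 6.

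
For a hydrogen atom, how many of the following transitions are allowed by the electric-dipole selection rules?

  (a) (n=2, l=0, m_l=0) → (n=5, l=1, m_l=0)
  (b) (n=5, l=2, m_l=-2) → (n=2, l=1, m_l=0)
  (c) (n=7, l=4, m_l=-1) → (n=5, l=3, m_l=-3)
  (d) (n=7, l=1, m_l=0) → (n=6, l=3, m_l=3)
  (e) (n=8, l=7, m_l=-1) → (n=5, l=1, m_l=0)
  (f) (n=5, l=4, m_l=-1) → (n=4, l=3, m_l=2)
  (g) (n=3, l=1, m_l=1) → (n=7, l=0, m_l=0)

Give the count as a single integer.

(a) allowed
(b) forbidden — Δm_l = +2 (E1 requires Δm_l = 0, ±1)
(c) forbidden — Δm_l = -2 (E1 requires Δm_l = 0, ±1)
(d) forbidden — Δl = +2 (E1 requires Δl = ±1); Δm_l = +3 (E1 requires Δm_l = 0, ±1)
(e) forbidden — Δl = -6 (E1 requires Δl = ±1)
(f) forbidden — Δm_l = +3 (E1 requires Δm_l = 0, ±1)
(g) allowed
Total allowed: 2 of 7.

2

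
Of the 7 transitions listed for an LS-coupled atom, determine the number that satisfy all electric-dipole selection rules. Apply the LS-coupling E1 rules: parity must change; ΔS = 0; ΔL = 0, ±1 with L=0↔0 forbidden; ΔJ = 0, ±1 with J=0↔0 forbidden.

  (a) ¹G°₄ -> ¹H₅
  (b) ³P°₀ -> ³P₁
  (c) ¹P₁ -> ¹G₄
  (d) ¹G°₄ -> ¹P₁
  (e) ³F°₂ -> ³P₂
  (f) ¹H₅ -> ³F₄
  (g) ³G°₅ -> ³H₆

(a) allowed
(b) allowed
(c) forbidden (parity, ΔL, ΔJ fail)
(d) forbidden (ΔL, ΔJ fail)
(e) forbidden (ΔL fails)
(f) forbidden (parity, ΔS, ΔL fail)
(g) allowed
Total allowed: 3 of 7.

3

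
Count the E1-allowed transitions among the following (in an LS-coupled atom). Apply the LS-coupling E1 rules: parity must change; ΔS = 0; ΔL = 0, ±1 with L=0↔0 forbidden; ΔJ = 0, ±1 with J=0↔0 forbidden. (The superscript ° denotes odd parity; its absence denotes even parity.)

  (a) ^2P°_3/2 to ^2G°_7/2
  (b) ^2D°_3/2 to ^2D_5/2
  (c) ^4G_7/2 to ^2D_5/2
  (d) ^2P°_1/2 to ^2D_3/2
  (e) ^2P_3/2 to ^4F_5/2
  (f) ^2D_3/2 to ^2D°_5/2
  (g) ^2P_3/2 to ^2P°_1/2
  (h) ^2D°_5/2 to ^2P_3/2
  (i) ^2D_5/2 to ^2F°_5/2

6

(a) forbidden (parity, ΔL, ΔJ fail)
(b) allowed
(c) forbidden (parity, ΔS, ΔL fail)
(d) allowed
(e) forbidden (parity, ΔS, ΔL fail)
(f) allowed
(g) allowed
(h) allowed
(i) allowed
Total allowed: 6 of 9.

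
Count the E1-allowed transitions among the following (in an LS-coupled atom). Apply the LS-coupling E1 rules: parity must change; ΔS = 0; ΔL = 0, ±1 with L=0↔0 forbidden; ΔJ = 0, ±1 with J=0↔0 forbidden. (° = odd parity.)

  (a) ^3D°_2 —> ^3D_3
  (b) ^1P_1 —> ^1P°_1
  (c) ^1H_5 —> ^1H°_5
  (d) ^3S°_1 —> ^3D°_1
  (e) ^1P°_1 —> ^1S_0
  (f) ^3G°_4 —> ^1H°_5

4

(a) allowed
(b) allowed
(c) allowed
(d) forbidden (parity, ΔL fail)
(e) allowed
(f) forbidden (parity, ΔS fail)
Total allowed: 4 of 6.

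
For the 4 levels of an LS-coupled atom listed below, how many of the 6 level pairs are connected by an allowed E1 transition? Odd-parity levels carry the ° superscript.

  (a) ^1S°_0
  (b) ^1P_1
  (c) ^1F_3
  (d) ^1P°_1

(a)–(b): allowed.
(a)–(c): forbidden (ΔL, ΔJ).
(a)–(d): forbidden (parity).
(b)–(c): forbidden (parity, ΔL, ΔJ).
(b)–(d): allowed.
(c)–(d): forbidden (ΔL, ΔJ).
Allowed pairs: 2 of 6.

2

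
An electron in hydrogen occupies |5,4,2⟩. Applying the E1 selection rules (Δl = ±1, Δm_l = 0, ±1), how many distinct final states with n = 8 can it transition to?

E1 requires Δl = ±1, so l_f ∈ {3, 5}; with 0 ≤ l_f ≤ n_f−1 = 7, the allowed l_f values are {3, 5}.
For l_f = 3: m_f ∈ {m_i−1, m_i, m_i+1} ∩ [−3, 3] = {1, 2, 3} → 3 states.
For l_f = 5: m_f ∈ {m_i−1, m_i, m_i+1} ∩ [−5, 5] = {1, 2, 3} → 3 states.
Total: 6.

6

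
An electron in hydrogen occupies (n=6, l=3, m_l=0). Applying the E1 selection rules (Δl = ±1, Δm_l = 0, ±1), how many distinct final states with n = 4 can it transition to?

3

E1 requires Δl = ±1, so l_f ∈ {2, 4}; with 0 ≤ l_f ≤ n_f−1 = 3, the allowed l_f values are {2}.
For l_f = 2: m_f ∈ {m_i−1, m_i, m_i+1} ∩ [−2, 2] = {-1, 0, 1} → 3 states.
Total: 3.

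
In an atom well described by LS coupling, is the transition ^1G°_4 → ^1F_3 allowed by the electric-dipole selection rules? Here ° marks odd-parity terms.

allowed

Parity must change: odd → even — ✓.
ΔS = 0: S: 0 → 0 — ✓.
ΔL = 0, ±1 (not L=0↔0): L: 4 → 3, ΔL = -1 — ✓.
ΔJ = 0, ±1 (not J=0↔0): J: 4 → 3, ΔJ = -1 — ✓.
All four E1 rules are satisfied.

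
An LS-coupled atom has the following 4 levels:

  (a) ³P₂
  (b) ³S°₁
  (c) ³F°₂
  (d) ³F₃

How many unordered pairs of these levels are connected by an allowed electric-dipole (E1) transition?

(a)–(b): allowed.
(a)–(c): forbidden (ΔL).
(a)–(d): forbidden (parity, ΔL).
(b)–(c): forbidden (parity, ΔL).
(b)–(d): forbidden (ΔL, ΔJ).
(c)–(d): allowed.
Allowed pairs: 2 of 6.

2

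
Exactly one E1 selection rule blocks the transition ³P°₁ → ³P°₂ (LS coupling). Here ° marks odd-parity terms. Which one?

Reading off the term symbols: S 1→1, L 1→1, J 1→2, parity odd→odd.
Parity must change: odd → odd — ✗.
ΔS = 0: S: 1 → 1 — ✓.
ΔL = 0, ±1 (not L=0↔0): L: 1 → 1, ΔL = +0 — ✓.
ΔJ = 0, ±1 (not J=0↔0): J: 1 → 2, ΔJ = +1 — ✓.

parity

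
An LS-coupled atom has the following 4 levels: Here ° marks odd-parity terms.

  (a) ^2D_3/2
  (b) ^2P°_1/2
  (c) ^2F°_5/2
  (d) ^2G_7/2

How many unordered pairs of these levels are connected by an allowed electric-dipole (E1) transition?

(a)–(b): allowed.
(a)–(c): allowed.
(a)–(d): forbidden (parity, ΔL, ΔJ).
(b)–(c): forbidden (parity, ΔL, ΔJ).
(b)–(d): forbidden (ΔL, ΔJ).
(c)–(d): allowed.
Allowed pairs: 3 of 6.

3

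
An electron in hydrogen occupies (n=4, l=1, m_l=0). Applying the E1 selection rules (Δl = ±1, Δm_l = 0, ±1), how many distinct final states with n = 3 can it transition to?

4

E1 requires Δl = ±1, so l_f ∈ {0, 2}; with 0 ≤ l_f ≤ n_f−1 = 2, the allowed l_f values are {0, 2}.
For l_f = 0: m_f ∈ {m_i−1, m_i, m_i+1} ∩ [−0, 0] = {0} → 1 state.
For l_f = 2: m_f ∈ {m_i−1, m_i, m_i+1} ∩ [−2, 2] = {-1, 0, 1} → 3 states.
Total: 4.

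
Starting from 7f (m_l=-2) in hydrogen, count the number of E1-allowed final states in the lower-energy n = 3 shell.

E1 requires Δl = ±1, so l_f ∈ {2, 4}; with 0 ≤ l_f ≤ n_f−1 = 2, the allowed l_f values are {2}.
For l_f = 2: m_f ∈ {m_i−1, m_i, m_i+1} ∩ [−2, 2] = {-2, -1} → 2 states.
Total: 2.

2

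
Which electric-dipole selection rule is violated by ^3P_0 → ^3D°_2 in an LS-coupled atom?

the ΔJ = 0, ±1 rule

Initial level: S=1, L=1, J=0, parity even. Final level: S=1, L=2, J=2, parity odd.
ΔL = 0, ±1 (not L=0↔0): L: 1 → 2, ΔL = +1 — ok.
ΔJ = 0, ±1 (not J=0↔0): J: 0 → 2, ΔJ = +2 — fails.
ΔS = 0: S: 1 → 1 — ok.
Parity must change: even → odd — ok.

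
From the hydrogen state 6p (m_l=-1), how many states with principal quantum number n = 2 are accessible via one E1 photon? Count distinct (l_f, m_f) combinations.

E1 requires Δl = ±1, so l_f ∈ {0, 2}; with 0 ≤ l_f ≤ n_f−1 = 1, the allowed l_f values are {0}.
For l_f = 0: m_f ∈ {m_i−1, m_i, m_i+1} ∩ [−0, 0] = {0} → 1 state.
Total: 1.

1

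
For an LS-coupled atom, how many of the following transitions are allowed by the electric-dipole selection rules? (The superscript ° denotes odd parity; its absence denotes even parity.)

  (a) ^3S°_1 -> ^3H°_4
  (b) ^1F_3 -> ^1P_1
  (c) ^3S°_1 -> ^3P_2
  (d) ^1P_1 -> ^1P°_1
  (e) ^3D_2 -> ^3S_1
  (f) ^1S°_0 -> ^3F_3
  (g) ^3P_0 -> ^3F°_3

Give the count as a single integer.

(a) forbidden (parity, ΔL, ΔJ fail)
(b) forbidden (parity, ΔL, ΔJ fail)
(c) allowed
(d) allowed
(e) forbidden (parity, ΔL fail)
(f) forbidden (ΔS, ΔL, ΔJ fail)
(g) forbidden (ΔL, ΔJ fail)
Total allowed: 2 of 7.

2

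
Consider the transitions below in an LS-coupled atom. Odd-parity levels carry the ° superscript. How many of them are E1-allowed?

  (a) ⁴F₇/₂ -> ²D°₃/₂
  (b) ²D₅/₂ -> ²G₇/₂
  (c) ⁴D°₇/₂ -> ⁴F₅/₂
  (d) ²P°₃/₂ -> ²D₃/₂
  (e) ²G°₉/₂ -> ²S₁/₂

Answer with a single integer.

(a) forbidden (ΔS, ΔJ fail)
(b) forbidden (parity, ΔL fail)
(c) allowed
(d) allowed
(e) forbidden (ΔL, ΔJ fail)
Total allowed: 2 of 5.

2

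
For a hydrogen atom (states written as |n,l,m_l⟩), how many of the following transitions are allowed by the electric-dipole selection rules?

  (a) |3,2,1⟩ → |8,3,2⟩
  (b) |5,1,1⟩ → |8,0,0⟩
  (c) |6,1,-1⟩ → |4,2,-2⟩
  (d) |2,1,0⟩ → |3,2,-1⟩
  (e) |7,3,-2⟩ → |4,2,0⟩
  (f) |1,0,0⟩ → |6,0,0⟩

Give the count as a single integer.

4

(a) allowed
(b) allowed
(c) allowed
(d) allowed
(e) forbidden — Δm_l = +2 (E1 requires Δm_l = 0, ±1)
(f) forbidden — Δl = +0 (E1 requires Δl = ±1)
Total allowed: 4 of 6.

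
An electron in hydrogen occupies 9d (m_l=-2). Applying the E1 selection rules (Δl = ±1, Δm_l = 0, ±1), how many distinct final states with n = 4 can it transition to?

4

E1 requires Δl = ±1, so l_f ∈ {1, 3}; with 0 ≤ l_f ≤ n_f−1 = 3, the allowed l_f values are {1, 3}.
For l_f = 1: m_f ∈ {m_i−1, m_i, m_i+1} ∩ [−1, 1] = {-1} → 1 state.
For l_f = 3: m_f ∈ {m_i−1, m_i, m_i+1} ∩ [−3, 3] = {-3, -2, -1} → 3 states.
Total: 4.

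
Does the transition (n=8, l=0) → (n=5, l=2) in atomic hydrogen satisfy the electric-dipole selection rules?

l: 0 → 2 (Δl = +2). Δl = ±1 fails.
The transition is electric-dipole forbidden.

forbidden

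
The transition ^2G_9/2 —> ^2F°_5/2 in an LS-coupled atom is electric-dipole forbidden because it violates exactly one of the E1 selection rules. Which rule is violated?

Initial level: S=1/2, L=4, J=9/2, parity even. Final level: S=1/2, L=3, J=5/2, parity odd.
Parity must change: even → odd — ✓.
ΔS = 0: S: 1/2 → 1/2 — ✓.
ΔL = 0, ±1 (not L=0↔0): L: 4 → 3, ΔL = -1 — ✓.
ΔJ = 0, ±1 (not J=0↔0): J: 9/2 → 5/2, ΔJ = -2 — ✗.

the ΔJ = 0, ±1 rule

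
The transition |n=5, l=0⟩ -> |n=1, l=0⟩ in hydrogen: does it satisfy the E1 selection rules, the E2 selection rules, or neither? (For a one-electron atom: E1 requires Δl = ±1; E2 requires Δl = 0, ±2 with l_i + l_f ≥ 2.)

Δl = 0 − 0 = +0; l_i + l_f = 0.
E1 (Δl = ±1): not satisfied.
E2 (Δl = 0,±2, l_i+l_f ≥ 2): not satisfied.

neither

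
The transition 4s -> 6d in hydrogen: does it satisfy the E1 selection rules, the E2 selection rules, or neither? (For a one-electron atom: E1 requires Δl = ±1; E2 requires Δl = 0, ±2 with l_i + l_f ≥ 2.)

E2

Δl = 2 − 0 = +2; l_i + l_f = 2.
E1 (Δl = ±1): not satisfied.
E2 (Δl = 0,±2, l_i+l_f ≥ 2): satisfied.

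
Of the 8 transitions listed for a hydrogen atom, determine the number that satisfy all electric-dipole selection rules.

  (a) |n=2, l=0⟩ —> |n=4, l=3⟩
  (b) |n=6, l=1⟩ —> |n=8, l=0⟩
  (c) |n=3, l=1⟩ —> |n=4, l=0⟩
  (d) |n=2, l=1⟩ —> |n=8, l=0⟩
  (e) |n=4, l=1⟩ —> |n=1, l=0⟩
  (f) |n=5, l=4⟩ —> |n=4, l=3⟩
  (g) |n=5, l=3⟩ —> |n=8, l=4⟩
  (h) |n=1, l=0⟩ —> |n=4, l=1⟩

(a) forbidden — Δl = +3 (E1 requires Δl = ±1)
(b) allowed
(c) allowed
(d) allowed
(e) allowed
(f) allowed
(g) allowed
(h) allowed
Total allowed: 7 of 8.

7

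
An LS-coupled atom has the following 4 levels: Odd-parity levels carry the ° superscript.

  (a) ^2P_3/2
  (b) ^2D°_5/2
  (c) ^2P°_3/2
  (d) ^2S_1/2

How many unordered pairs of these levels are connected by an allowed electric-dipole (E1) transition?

3

(a)–(b): allowed.
(a)–(c): allowed.
(a)–(d): forbidden (parity).
(b)–(c): forbidden (parity).
(b)–(d): forbidden (ΔL, ΔJ).
(c)–(d): allowed.
Allowed pairs: 3 of 6.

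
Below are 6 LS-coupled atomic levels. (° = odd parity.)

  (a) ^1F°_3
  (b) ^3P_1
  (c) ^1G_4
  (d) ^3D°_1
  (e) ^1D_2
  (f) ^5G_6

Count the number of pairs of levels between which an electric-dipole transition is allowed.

3

(a)–(b): forbidden (ΔS, ΔL, ΔJ).
(a)–(c): allowed.
(a)–(d): forbidden (parity, ΔS, ΔJ).
(a)–(e): allowed.
(a)–(f): forbidden (ΔS, ΔJ).
(b)–(c): forbidden (parity, ΔS, ΔL, ΔJ).
(b)–(d): allowed.
(b)–(e): forbidden (parity, ΔS).
(b)–(f): forbidden (parity, ΔS, ΔL, ΔJ).
(c)–(d): forbidden (ΔS, ΔL, ΔJ).
(c)–(e): forbidden (parity, ΔL, ΔJ).
(c)–(f): forbidden (parity, ΔS, ΔJ).
(d)–(e): forbidden (ΔS).
(d)–(f): forbidden (ΔS, ΔL, ΔJ).
(e)–(f): forbidden (parity, ΔS, ΔL, ΔJ).
Allowed pairs: 3 of 15.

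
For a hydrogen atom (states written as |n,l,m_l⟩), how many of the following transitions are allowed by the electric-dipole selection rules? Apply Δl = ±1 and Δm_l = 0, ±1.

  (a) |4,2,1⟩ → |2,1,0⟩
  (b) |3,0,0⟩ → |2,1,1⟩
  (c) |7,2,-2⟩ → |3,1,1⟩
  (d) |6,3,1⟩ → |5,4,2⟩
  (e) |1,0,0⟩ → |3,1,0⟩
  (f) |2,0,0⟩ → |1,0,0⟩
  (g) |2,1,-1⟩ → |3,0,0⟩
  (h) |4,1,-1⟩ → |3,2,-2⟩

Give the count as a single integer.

6

(a) allowed
(b) allowed
(c) forbidden — Δm_l = +3 (E1 requires Δm_l = 0, ±1)
(d) allowed
(e) allowed
(f) forbidden — Δl = +0 (E1 requires Δl = ±1)
(g) allowed
(h) allowed
Total allowed: 6 of 8.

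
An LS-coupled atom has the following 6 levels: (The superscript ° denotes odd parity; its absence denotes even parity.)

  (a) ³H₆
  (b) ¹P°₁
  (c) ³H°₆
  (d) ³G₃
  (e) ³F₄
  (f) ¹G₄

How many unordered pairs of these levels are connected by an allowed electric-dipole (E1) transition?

(a)–(b): forbidden (ΔS, ΔL, ΔJ).
(a)–(c): allowed.
(a)–(d): forbidden (parity, ΔJ).
(a)–(e): forbidden (parity, ΔL, ΔJ).
(a)–(f): forbidden (parity, ΔS, ΔJ).
(b)–(c): forbidden (parity, ΔS, ΔL, ΔJ).
(b)–(d): forbidden (ΔS, ΔL, ΔJ).
(b)–(e): forbidden (ΔS, ΔL, ΔJ).
(b)–(f): forbidden (ΔL, ΔJ).
(c)–(d): forbidden (ΔJ).
(c)–(e): forbidden (ΔL, ΔJ).
(c)–(f): forbidden (ΔS, ΔJ).
(d)–(e): forbidden (parity).
(d)–(f): forbidden (parity, ΔS).
(e)–(f): forbidden (parity, ΔS).
Allowed pairs: 1 of 15.

1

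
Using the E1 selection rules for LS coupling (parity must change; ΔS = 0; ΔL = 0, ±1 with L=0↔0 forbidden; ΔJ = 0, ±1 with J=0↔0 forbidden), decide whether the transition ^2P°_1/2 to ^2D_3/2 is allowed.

allowed

ΔL = 0, ±1 (not L=0↔0): L: 1 → 2, ΔL = +1 — satisfied.
Parity must change: odd → even — satisfied.
ΔJ = 0, ±1 (not J=0↔0): J: 1/2 → 3/2, ΔJ = +1 — satisfied.
ΔS = 0: S: 1/2 → 1/2 — satisfied.
All four E1 rules are satisfied.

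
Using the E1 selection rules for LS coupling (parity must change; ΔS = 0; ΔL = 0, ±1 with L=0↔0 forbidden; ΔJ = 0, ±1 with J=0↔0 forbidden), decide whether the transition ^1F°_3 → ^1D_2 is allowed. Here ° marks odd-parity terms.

allowed

Initial level: S=0, L=3, J=3, parity odd. Final level: S=0, L=2, J=2, parity even.
Parity must change: odd → even — passes.
ΔJ = 0, ±1 (not J=0↔0): J: 3 → 2, ΔJ = -1 — passes.
ΔL = 0, ±1 (not L=0↔0): L: 3 → 2, ΔL = -1 — passes.
ΔS = 0: S: 0 → 0 — passes.
All four E1 rules are satisfied.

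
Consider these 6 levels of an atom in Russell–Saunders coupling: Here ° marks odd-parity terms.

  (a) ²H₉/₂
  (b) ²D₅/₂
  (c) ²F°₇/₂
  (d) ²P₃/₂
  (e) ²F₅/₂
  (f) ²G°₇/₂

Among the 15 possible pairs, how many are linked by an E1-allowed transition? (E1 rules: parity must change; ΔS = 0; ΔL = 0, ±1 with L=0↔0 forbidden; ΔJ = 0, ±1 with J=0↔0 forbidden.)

(a)–(b): forbidden (parity, ΔL, ΔJ).
(a)–(c): forbidden (ΔL).
(a)–(d): forbidden (parity, ΔL, ΔJ).
(a)–(e): forbidden (parity, ΔL, ΔJ).
(a)–(f): allowed.
(b)–(c): allowed.
(b)–(d): forbidden (parity).
(b)–(e): forbidden (parity).
(b)–(f): forbidden (ΔL).
(c)–(d): forbidden (ΔL, ΔJ).
(c)–(e): allowed.
(c)–(f): forbidden (parity).
(d)–(e): forbidden (parity, ΔL).
(d)–(f): forbidden (ΔL, ΔJ).
(e)–(f): allowed.
Allowed pairs: 4 of 15.

4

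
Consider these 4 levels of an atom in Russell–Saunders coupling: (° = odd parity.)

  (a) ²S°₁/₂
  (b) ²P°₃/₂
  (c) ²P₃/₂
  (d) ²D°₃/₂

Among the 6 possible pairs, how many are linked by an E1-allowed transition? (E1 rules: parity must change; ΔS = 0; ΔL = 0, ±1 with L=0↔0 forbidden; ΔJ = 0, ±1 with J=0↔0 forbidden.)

(a)–(b): forbidden (parity).
(a)–(c): allowed.
(a)–(d): forbidden (parity, ΔL).
(b)–(c): allowed.
(b)–(d): forbidden (parity).
(c)–(d): allowed.
Allowed pairs: 3 of 6.

3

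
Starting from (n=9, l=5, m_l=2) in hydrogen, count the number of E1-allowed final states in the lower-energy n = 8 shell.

6

E1 requires Δl = ±1, so l_f ∈ {4, 6}; with 0 ≤ l_f ≤ n_f−1 = 7, the allowed l_f values are {4, 6}.
For l_f = 4: m_f ∈ {m_i−1, m_i, m_i+1} ∩ [−4, 4] = {1, 2, 3} → 3 states.
For l_f = 6: m_f ∈ {m_i−1, m_i, m_i+1} ∩ [−6, 6] = {1, 2, 3} → 3 states.
Total: 6.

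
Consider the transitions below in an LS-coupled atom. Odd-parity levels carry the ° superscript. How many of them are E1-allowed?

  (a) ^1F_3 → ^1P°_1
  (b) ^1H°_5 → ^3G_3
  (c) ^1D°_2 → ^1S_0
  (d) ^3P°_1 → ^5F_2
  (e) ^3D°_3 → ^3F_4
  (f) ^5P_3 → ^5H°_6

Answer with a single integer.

1

(a) forbidden (ΔL, ΔJ fail)
(b) forbidden (ΔS, ΔJ fail)
(c) forbidden (ΔL, ΔJ fail)
(d) forbidden (ΔS, ΔL fail)
(e) allowed
(f) forbidden (ΔL, ΔJ fail)
Total allowed: 1 of 6.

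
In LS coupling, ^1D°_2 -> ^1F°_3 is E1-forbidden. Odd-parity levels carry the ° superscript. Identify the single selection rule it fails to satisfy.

Parity must change: odd → odd — ✗.
ΔS = 0: S: 0 → 0 — ✓.
ΔL = 0, ±1 (not L=0↔0): L: 2 → 3, ΔL = +1 — ✓.
ΔJ = 0, ±1 (not J=0↔0): J: 2 → 3, ΔJ = +1 — ✓.

parity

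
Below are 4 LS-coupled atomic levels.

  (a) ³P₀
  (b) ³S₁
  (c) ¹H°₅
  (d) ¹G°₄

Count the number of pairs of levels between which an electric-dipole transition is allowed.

(a)–(b): forbidden (parity).
(a)–(c): forbidden (ΔS, ΔL, ΔJ).
(a)–(d): forbidden (ΔS, ΔL, ΔJ).
(b)–(c): forbidden (ΔS, ΔL, ΔJ).
(b)–(d): forbidden (ΔS, ΔL, ΔJ).
(c)–(d): forbidden (parity).
Allowed pairs: 0 of 6.

0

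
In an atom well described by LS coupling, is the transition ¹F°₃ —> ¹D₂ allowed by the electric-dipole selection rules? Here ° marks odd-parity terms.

allowed

Parity must change: odd → even — satisfied.
ΔL = 0, ±1 (not L=0↔0): L: 3 → 2, ΔL = -1 — satisfied.
ΔJ = 0, ±1 (not J=0↔0): J: 3 → 2, ΔJ = -1 — satisfied.
ΔS = 0: S: 0 → 0 — satisfied.
All four E1 rules are satisfied.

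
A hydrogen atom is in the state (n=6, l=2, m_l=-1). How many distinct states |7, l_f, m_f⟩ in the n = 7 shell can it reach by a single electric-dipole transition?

E1 requires Δl = ±1, so l_f ∈ {1, 3}; with 0 ≤ l_f ≤ n_f−1 = 6, the allowed l_f values are {1, 3}.
For l_f = 1: m_f ∈ {m_i−1, m_i, m_i+1} ∩ [−1, 1] = {-1, 0} → 2 states.
For l_f = 3: m_f ∈ {m_i−1, m_i, m_i+1} ∩ [−3, 3] = {-2, -1, 0} → 3 states.
Total: 5.

5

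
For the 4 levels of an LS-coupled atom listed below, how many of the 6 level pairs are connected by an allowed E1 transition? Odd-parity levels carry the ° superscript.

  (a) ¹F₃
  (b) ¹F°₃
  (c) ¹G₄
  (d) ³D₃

(a)–(b): allowed.
(a)–(c): forbidden (parity).
(a)–(d): forbidden (parity, ΔS).
(b)–(c): allowed.
(b)–(d): forbidden (ΔS).
(c)–(d): forbidden (parity, ΔS, ΔL).
Allowed pairs: 2 of 6.

2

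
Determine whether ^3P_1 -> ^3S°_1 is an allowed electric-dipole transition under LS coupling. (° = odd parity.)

Initial level: S=1, L=1, J=1, parity even. Final level: S=1, L=0, J=1, parity odd.
Parity must change: even → odd — ✓.
ΔS = 0: S: 1 → 1 — ✓.
ΔL = 0, ±1 (not L=0↔0): L: 1 → 0, ΔL = -1 — ✓.
ΔJ = 0, ±1 (not J=0↔0): J: 1 → 1, ΔJ = +0 — ✓.
All four E1 rules are satisfied.

allowed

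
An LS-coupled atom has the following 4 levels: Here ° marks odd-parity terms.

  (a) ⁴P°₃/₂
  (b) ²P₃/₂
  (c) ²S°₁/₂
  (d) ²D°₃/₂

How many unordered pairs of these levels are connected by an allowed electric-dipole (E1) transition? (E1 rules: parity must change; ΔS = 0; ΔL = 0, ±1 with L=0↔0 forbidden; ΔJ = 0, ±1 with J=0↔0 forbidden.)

(a)–(b): forbidden (ΔS).
(a)–(c): forbidden (parity, ΔS).
(a)–(d): forbidden (parity, ΔS).
(b)–(c): allowed.
(b)–(d): allowed.
(c)–(d): forbidden (parity, ΔL).
Allowed pairs: 2 of 6.

2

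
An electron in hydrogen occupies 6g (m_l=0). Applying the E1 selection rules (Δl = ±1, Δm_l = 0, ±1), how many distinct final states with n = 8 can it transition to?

6

E1 requires Δl = ±1, so l_f ∈ {3, 5}; with 0 ≤ l_f ≤ n_f−1 = 7, the allowed l_f values are {3, 5}.
For l_f = 3: m_f ∈ {m_i−1, m_i, m_i+1} ∩ [−3, 3] = {-1, 0, 1} → 3 states.
For l_f = 5: m_f ∈ {m_i−1, m_i, m_i+1} ∩ [−5, 5] = {-1, 0, 1} → 3 states.
Total: 6.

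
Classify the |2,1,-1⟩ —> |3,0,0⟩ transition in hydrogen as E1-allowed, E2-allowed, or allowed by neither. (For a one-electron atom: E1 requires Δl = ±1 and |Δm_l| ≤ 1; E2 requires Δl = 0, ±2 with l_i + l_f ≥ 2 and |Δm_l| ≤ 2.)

E1

Δl = 0 − 1 = -1; l_i + l_f = 1.
Δm_l = +1.
E1 (Δl = ±1, |Δm_l| ≤ 1): satisfied.
E2 (Δl = 0,±2, l_i+l_f ≥ 2, |Δm_l| ≤ 2): not satisfied.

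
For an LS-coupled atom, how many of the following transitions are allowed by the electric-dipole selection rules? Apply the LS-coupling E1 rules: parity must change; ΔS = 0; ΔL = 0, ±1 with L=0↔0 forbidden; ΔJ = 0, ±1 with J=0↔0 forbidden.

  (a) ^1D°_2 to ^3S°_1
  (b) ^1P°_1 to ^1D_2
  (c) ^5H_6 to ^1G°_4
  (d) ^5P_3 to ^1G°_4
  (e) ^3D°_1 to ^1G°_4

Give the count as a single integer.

(a) forbidden (parity, ΔS, ΔL fail)
(b) allowed
(c) forbidden (ΔS, ΔJ fail)
(d) forbidden (ΔS, ΔL fail)
(e) forbidden (parity, ΔS, ΔL, ΔJ fail)
Total allowed: 1 of 5.

1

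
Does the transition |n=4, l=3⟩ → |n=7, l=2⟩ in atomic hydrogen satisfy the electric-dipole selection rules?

l: 3 → 2 (Δl = -1). Δl = ±1 ✓.
All E1 selection rules are satisfied.

allowed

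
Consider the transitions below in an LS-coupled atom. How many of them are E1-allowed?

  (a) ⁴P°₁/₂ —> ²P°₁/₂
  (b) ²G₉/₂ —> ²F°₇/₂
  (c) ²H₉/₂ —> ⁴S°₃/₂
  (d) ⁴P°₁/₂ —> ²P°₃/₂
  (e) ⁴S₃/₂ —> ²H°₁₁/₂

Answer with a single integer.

(a) forbidden (parity, ΔS fail)
(b) allowed
(c) forbidden (ΔS, ΔL, ΔJ fail)
(d) forbidden (parity, ΔS fail)
(e) forbidden (ΔS, ΔL, ΔJ fail)
Total allowed: 1 of 5.

1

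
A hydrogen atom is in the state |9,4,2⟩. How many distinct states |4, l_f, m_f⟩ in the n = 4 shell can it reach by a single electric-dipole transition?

3

E1 requires Δl = ±1, so l_f ∈ {3, 5}; with 0 ≤ l_f ≤ n_f−1 = 3, the allowed l_f values are {3}.
For l_f = 3: m_f ∈ {m_i−1, m_i, m_i+1} ∩ [−3, 3] = {1, 2, 3} → 3 states.
Total: 3.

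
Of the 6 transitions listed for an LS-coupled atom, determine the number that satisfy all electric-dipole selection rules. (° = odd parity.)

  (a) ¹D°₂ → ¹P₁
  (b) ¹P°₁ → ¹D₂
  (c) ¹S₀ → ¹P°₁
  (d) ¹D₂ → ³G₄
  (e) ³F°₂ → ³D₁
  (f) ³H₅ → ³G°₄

(a) allowed
(b) allowed
(c) allowed
(d) forbidden (parity, ΔS, ΔL, ΔJ fail)
(e) allowed
(f) allowed
Total allowed: 5 of 6.

5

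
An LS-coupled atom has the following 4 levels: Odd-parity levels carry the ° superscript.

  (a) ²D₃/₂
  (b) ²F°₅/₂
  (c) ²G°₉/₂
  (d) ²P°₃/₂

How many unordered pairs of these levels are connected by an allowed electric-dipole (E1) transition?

(a)–(b): allowed.
(a)–(c): forbidden (ΔL, ΔJ).
(a)–(d): allowed.
(b)–(c): forbidden (parity, ΔJ).
(b)–(d): forbidden (parity, ΔL).
(c)–(d): forbidden (parity, ΔL, ΔJ).
Allowed pairs: 2 of 6.

2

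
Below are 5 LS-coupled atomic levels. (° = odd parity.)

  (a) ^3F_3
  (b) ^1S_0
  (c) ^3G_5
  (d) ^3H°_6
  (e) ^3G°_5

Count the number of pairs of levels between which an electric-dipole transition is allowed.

(a)–(b): forbidden (parity, ΔS, ΔL, ΔJ).
(a)–(c): forbidden (parity, ΔJ).
(a)–(d): forbidden (ΔL, ΔJ).
(a)–(e): forbidden (ΔJ).
(b)–(c): forbidden (parity, ΔS, ΔL, ΔJ).
(b)–(d): forbidden (ΔS, ΔL, ΔJ).
(b)–(e): forbidden (ΔS, ΔL, ΔJ).
(c)–(d): allowed.
(c)–(e): allowed.
(d)–(e): forbidden (parity).
Allowed pairs: 2 of 10.

2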